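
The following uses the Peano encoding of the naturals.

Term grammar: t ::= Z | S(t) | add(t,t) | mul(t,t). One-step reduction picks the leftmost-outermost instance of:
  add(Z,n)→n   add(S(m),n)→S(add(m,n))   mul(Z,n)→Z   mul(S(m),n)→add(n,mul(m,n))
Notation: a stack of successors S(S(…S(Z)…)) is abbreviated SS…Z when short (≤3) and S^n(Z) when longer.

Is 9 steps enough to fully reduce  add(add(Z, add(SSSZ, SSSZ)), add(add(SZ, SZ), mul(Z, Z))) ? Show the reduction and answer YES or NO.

Answer: NO — after 9 steps the term is S(S(S(S(add(SSZ, add(add(SZ, SZ), mul(Z, Z))))))), not yet normal

Working:
  start: add(add(Z, add(SSSZ, SSSZ)), add(add(SZ, SZ), mul(Z, Z)))
  [1] add(add(SSSZ, SSSZ), add(add(SZ, SZ), mul(Z, Z)))
  [2] add(S(add(SSZ, SSSZ)), add(add(SZ, SZ), mul(Z, Z)))
  [3] S(add(add(SSZ, SSSZ), add(add(SZ, SZ), mul(Z, Z))))
  [4] S(add(S(add(SZ, SSSZ)), add(add(SZ, SZ), mul(Z, Z))))
  [5] S(S(add(add(SZ, SSSZ), add(add(SZ, SZ), mul(Z, Z)))))
  [6] S(S(add(S(add(Z, SSSZ)), add(add(SZ, SZ), mul(Z, Z)))))
  [7] S(S(S(add(add(Z, SSSZ), add(add(SZ, SZ), mul(Z, Z))))))
  [8] S(S(S(add(SSSZ, add(add(SZ, SZ), mul(Z, Z))))))
  [9] S(S(S(S(add(SSZ, add(add(SZ, SZ), mul(Z, Z)))))))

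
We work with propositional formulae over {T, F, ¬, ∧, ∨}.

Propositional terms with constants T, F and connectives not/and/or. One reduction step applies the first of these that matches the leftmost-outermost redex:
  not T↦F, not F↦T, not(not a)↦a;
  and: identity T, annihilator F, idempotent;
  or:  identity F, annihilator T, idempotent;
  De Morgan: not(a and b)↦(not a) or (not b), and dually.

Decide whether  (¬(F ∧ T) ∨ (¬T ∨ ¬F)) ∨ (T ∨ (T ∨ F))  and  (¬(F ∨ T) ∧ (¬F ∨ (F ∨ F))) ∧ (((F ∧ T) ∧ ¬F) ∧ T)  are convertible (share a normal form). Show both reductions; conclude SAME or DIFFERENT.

Answer: DIFFERENT — A ⇓ T, B ⇓ F

Reduction:
Term A:
  start: (¬(F ∧ T) ∨ (¬T ∨ ¬F)) ∨ (T ∨ (T ∨ F))
  [1] ((¬F ∨ ¬T) ∨ (¬T ∨ ¬F)) ∨ (T ∨ (T ∨ F))
  [2] ((T ∨ ¬T) ∨ (¬T ∨ ¬F)) ∨ (T ∨ (T ∨ F))
  [3] (T ∨ (¬T ∨ ¬F)) ∨ (T ∨ (T ∨ F))
  [4] T ∨ (T ∨ (T ∨ F))
  [5] T

Term B:
  start: (¬(F ∨ T) ∧ (¬F ∨ (F ∨ F))) ∧ (((F ∧ T) ∧ ¬F) ∧ T)
  [1] ((¬F ∧ ¬T) ∧ (¬F ∨ (F ∨ F))) ∧ (((F ∧ T) ∧ ¬F) ∧ T)
  [2] ((T ∧ ¬T) ∧ (¬F ∨ (F ∨ F))) ∧ (((F ∧ T) ∧ ¬F) ∧ T)
  [3] (¬T ∧ (¬F ∨ (F ∨ F))) ∧ (((F ∧ T) ∧ ¬F) ∧ T)
  [4] (F ∧ (¬F ∨ (F ∨ F))) ∧ (((F ∧ T) ∧ ¬F) ∧ T)
  [5] F ∧ (((F ∧ T) ∧ ¬F) ∧ T)
  [6] F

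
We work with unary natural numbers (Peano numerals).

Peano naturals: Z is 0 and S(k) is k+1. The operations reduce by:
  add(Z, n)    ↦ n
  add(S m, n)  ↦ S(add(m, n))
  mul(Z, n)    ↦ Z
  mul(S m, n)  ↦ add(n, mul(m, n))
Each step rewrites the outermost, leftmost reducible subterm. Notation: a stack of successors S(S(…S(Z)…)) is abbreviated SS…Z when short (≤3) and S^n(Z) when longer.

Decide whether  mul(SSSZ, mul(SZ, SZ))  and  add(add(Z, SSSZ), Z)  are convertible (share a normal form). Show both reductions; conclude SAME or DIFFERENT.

Answer: SAME — A ⇓ SSSZ, B ⇓ SSSZ

Working:
Term A:
  start: mul(SSSZ, mul(SZ, SZ))
  [1] add(mul(SZ, SZ), mul(SSZ, mul(SZ, SZ)))
  [2] add(add(SZ, mul(Z, SZ)), mul(SSZ, mul(SZ, SZ)))
  [3] add(S(add(Z, mul(Z, SZ))), mul(SSZ, mul(SZ, SZ)))
  [4] S(add(add(Z, mul(Z, SZ)), mul(SSZ, mul(SZ, SZ))))
  [5] S(add(mul(Z, SZ), mul(SSZ, mul(SZ, SZ))))
  [6] S(add(Z, mul(SSZ, mul(SZ, SZ))))
  [7] S(mul(SSZ, mul(SZ, SZ)))
  [8] S(add(mul(SZ, SZ), mul(SZ, mul(SZ, SZ))))
  [9] S(add(add(SZ, mul(Z, SZ)), mul(SZ, mul(SZ, SZ))))
  [10] S(add(S(add(Z, mul(Z, SZ))), mul(SZ, mul(SZ, SZ))))
  [11] S(S(add(add(Z, mul(Z, SZ)), mul(SZ, mul(SZ, SZ)))))
  [12] S(S(add(mul(Z, SZ), mul(SZ, mul(SZ, SZ)))))
  [13] S(S(add(Z, mul(SZ, mul(SZ, SZ)))))
  [14] S(S(mul(SZ, mul(SZ, SZ))))
  [15] S(S(add(mul(SZ, SZ), mul(Z, mul(SZ, SZ)))))
  [16] S(S(add(add(SZ, mul(Z, SZ)), mul(Z, mul(SZ, SZ)))))
  [17] S(S(add(S(add(Z, mul(Z, SZ))), mul(Z, mul(SZ, SZ)))))
  [18] S(S(S(add(add(Z, mul(Z, SZ)), mul(Z, mul(SZ, SZ))))))
  [19] S(S(S(add(mul(Z, SZ), mul(Z, mul(SZ, SZ))))))
  [20] S(S(S(add(Z, mul(Z, mul(SZ, SZ))))))
  [21] S(S(S(mul(Z, mul(SZ, SZ)))))
  [22] SSSZ

Term B:
  start: add(add(Z, SSSZ), Z)
  [1] add(SSSZ, Z)
  [2] S(add(SSZ, Z))
  [3] S(S(add(SZ, Z)))
  [4] S(S(S(add(Z, Z))))
  [5] SSSZ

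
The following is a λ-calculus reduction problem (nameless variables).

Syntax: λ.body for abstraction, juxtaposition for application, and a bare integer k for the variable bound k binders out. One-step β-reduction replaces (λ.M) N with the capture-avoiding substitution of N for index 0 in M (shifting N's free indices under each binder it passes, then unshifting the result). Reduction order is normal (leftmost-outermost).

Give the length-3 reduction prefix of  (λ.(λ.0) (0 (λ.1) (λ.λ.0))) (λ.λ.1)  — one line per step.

Answer: after 3 steps: (λ.λ.λ.λ.1) (λ.λ.0)

Working:
  start: (λ.(λ.0) (0 (λ.1) (λ.λ.0))) (λ.λ.1)
  →1  (λ.0) ((λ.λ.1) (λ.λ.λ.1) (λ.λ.0))
  →2  (λ.λ.1) (λ.λ.λ.1) (λ.λ.0)
  →3  (λ.λ.λ.λ.1) (λ.λ.0)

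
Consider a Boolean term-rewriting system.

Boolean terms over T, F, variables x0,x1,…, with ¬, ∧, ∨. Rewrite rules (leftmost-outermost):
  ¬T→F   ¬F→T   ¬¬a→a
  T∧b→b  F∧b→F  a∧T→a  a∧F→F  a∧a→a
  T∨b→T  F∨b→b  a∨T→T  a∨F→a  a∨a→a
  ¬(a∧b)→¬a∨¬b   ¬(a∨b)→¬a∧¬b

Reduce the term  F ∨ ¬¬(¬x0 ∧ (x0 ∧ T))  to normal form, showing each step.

  start: F ∨ ¬¬(¬x0 ∧ (x0 ∧ T))
  [1] ¬¬(¬x0 ∧ (x0 ∧ T))
  [2] ¬x0 ∧ (x0 ∧ T)
  [3] ¬x0 ∧ x0

Answer: normal form = ¬x0 ∧ x0  (in 3 steps)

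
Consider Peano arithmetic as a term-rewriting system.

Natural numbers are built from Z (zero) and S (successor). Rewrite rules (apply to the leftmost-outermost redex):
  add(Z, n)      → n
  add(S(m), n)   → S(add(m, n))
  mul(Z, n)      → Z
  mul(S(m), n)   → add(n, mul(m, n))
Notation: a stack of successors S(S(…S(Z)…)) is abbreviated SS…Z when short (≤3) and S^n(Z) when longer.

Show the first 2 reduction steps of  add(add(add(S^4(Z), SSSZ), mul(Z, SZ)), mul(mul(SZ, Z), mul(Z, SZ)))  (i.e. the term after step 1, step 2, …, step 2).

Answer: after 2 steps: add(S(add(add(SSSZ, SSSZ), mul(Z, SZ))), mul(mul(SZ, Z), mul(Z, SZ)))

Working:
  start: add(add(add(S^4(Z), SSSZ), mul(Z, SZ)), mul(mul(SZ, Z), mul(Z, SZ)))
  →1  add(add(S(add(SSSZ, SSSZ)), mul(Z, SZ)), mul(mul(SZ, Z), mul(Z, SZ)))
  →2  add(S(add(add(SSSZ, SSSZ), mul(Z, SZ))), mul(mul(SZ, Z), mul(Z, SZ)))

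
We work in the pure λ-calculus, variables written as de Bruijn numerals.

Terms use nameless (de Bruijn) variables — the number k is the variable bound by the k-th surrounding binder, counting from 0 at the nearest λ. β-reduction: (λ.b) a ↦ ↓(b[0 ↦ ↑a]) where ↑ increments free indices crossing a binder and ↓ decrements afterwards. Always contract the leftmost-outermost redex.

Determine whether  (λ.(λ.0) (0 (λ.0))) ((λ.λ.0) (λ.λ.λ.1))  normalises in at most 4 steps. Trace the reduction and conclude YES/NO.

  start: (λ.(λ.0) (0 (λ.0))) ((λ.λ.0) (λ.λ.λ.1))
  [1] (λ.0) ((λ.λ.0) (λ.λ.λ.1) (λ.0))
  [2] (λ.λ.0) (λ.λ.λ.1) (λ.0)
  [3] (λ.0) (λ.0)
  [4] λ.0

Answer: YES — reaches normal form λ.0 in 4 ≤ 4 steps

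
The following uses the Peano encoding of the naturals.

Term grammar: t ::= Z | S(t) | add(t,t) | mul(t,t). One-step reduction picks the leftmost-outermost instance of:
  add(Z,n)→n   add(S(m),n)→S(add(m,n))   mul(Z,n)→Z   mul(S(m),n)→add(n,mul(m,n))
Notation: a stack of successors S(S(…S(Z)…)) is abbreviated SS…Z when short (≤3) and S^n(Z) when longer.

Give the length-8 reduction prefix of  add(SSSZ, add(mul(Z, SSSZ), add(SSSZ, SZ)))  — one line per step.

Answer: after 8 steps: S(S(S(S(S(add(SZ, SZ))))))

Derivation:
  start: add(SSSZ, add(mul(Z, SSSZ), add(SSSZ, SZ)))
  →1  S(add(SSZ, add(mul(Z, SSSZ), add(SSSZ, SZ))))
  →2  S(S(add(SZ, add(mul(Z, SSSZ), add(SSSZ, SZ)))))
  →3  S(S(S(add(Z, add(mul(Z, SSSZ), add(SSSZ, SZ))))))
  →4  S(S(S(add(mul(Z, SSSZ), add(SSSZ, SZ)))))
  →5  S(S(S(add(Z, add(SSSZ, SZ)))))
  →6  S(S(S(add(SSSZ, SZ))))
  →7  S(S(S(S(add(SSZ, SZ)))))
  →8  S(S(S(S(S(add(SZ, SZ))))))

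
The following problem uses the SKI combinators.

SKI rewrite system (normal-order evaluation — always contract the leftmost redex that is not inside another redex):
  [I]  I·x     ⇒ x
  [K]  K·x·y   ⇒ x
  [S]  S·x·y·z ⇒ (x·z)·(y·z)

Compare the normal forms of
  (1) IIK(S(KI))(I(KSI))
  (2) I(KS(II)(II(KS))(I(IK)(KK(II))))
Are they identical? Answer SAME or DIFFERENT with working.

Term A:
  start: IIK(S(KI))(I(KSI))
  step 1: IK(S(KI))(I(KSI))
  step 2: K(S(KI))(I(KSI))
  step 3: S(KI)

Term B:
  start: I(KS(II)(II(KS))(I(IK)(KK(II))))
  step 1: KS(II)(II(KS))(I(IK)(KK(II)))
  step 2: S(II(KS))(I(IK)(KK(II)))
  step 3: S(I(KS))(I(IK)(KK(II)))
  step 4: S(KS)(I(IK)(KK(II)))
  step 5: S(KS)(IK(KK(II)))
  step 6: S(KS)(K(KK(II)))
  step 7: S(KS)(KK)

Answer: DIFFERENT — A ⇓ S(KI), B ⇓ S(KS)(KK)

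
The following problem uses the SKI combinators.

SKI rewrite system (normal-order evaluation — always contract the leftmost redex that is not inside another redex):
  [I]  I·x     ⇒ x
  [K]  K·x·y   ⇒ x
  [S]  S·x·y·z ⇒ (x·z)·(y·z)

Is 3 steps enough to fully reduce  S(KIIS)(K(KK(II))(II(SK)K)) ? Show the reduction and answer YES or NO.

  start: S(KIIS)(K(KK(II))(II(SK)K))
  →1  S(IS)(K(KK(II))(II(SK)K))
  →2  SS(K(KK(II))(II(SK)K))
  →3  SS(KK(II))

Answer: NO — after 3 steps the term is SS(KK(II)), not yet normal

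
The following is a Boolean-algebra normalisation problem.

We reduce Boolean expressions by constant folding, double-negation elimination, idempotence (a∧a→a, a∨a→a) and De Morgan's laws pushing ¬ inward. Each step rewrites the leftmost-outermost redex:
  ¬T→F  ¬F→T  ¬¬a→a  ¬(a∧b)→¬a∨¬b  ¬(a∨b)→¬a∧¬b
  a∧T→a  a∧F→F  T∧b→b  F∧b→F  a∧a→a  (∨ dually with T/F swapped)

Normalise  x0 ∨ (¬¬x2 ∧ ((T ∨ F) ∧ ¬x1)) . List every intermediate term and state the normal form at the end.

Answer: normal form = x0 ∨ (x2 ∧ ¬x1)  (in 3 steps)

Reduction:
  start: x0 ∨ (¬¬x2 ∧ ((T ∨ F) ∧ ¬x1))
  step 1: x0 ∨ (x2 ∧ ((T ∨ F) ∧ ¬x1))
  step 2: x0 ∨ (x2 ∧ (T ∧ ¬x1))
  step 3: x0 ∨ (x2 ∧ ¬x1)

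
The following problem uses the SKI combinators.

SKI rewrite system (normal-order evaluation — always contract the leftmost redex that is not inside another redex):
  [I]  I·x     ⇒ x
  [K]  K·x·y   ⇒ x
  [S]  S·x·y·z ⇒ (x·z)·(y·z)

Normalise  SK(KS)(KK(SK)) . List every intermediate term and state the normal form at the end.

  start: SK(KS)(KK(SK))
  →1  K(KK(SK))(KS(KK(SK)))
  →2  KK(SK)
  →3  K

Answer: normal form = K  (in 3 steps)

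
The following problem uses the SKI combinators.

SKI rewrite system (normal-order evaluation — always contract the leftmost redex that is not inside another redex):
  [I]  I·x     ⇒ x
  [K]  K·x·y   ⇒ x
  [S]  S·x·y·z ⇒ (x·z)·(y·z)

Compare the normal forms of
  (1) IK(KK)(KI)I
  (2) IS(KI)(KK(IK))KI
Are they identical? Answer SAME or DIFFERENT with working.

Answer: SAME — A ⇓ K, B ⇓ K

Working:
Term A:
  start: IK(KK)(KI)I
  step 1: K(KK)(KI)I
  step 2: KKI
  step 3: K

Term B:
  start: IS(KI)(KK(IK))KI
  step 1: S(KI)(KK(IK))KI
  step 2: KIK(KK(IK)K)I
  step 3: I(KK(IK)K)I
  step 4: KK(IK)KI
  step 5: KKI
  step 6: K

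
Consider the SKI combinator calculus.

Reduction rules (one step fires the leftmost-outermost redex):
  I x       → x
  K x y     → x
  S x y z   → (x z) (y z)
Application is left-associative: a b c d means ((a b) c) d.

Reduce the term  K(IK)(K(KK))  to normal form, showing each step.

Answer: normal form = K  (in 2 steps)

Derivation:
  start: K(IK)(K(KK))
  [1] IK
  [2] K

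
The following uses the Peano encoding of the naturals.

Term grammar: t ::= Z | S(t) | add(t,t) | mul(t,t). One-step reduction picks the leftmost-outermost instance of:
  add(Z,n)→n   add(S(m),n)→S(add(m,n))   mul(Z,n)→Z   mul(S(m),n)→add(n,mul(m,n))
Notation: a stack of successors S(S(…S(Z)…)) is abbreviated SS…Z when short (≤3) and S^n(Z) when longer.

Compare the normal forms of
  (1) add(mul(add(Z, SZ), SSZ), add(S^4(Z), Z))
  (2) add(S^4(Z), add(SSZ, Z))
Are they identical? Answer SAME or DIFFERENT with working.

Term A:
  start: add(mul(add(Z, SZ), SSZ), add(S^4(Z), Z))
  step 1: add(mul(SZ, SSZ), add(S^4(Z), Z))
  step 2: add(add(SSZ, mul(Z, SSZ)), add(S^4(Z), Z))
  step 3: add(S(add(SZ, mul(Z, SSZ))), add(S^4(Z), Z))
  step 4: S(add(add(SZ, mul(Z, SSZ)), add(S^4(Z), Z)))
  step 5: S(add(S(add(Z, mul(Z, SSZ))), add(S^4(Z), Z)))
  step 6: S(S(add(add(Z, mul(Z, SSZ)), add(S^4(Z), Z))))
  step 7: S(S(add(mul(Z, SSZ), add(S^4(Z), Z))))
  step 8: S(S(add(Z, add(S^4(Z), Z))))
  step 9: S(S(add(S^4(Z), Z)))
  step 10: S(S(S(add(SSSZ, Z))))
  step 11: S(S(S(S(add(SSZ, Z)))))
  step 12: S(S(S(S(S(add(SZ, Z))))))
  step 13: S(S(S(S(S(S(add(Z, Z)))))))
  step 14: S^6(Z)

Term B:
  start: add(S^4(Z), add(SSZ, Z))
  step 1: S(add(SSSZ, add(SSZ, Z)))
  step 2: S(S(add(SSZ, add(SSZ, Z))))
  step 3: S(S(S(add(SZ, add(SSZ, Z)))))
  step 4: S(S(S(S(add(Z, add(SSZ, Z))))))
  step 5: S(S(S(S(add(SSZ, Z)))))
  step 6: S(S(S(S(S(add(SZ, Z))))))
  step 7: S(S(S(S(S(S(add(Z, Z)))))))
  step 8: S^6(Z)

Answer: SAME — A ⇓ S^6(Z), B ⇓ S^6(Z)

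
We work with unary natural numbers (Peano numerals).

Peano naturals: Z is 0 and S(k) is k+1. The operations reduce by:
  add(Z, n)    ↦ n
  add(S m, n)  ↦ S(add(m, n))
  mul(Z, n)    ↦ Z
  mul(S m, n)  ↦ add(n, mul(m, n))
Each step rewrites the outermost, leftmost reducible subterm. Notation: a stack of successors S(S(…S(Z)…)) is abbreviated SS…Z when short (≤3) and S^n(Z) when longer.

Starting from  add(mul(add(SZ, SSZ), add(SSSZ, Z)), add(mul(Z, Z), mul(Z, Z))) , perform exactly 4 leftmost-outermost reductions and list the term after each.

  start: add(mul(add(SZ, SSZ), add(SSSZ, Z)), add(mul(Z, Z), mul(Z, Z)))
  [1] add(mul(S(add(Z, SSZ)), add(SSSZ, Z)), add(mul(Z, Z), mul(Z, Z)))
  [2] add(add(add(SSSZ, Z), mul(add(Z, SSZ), add(SSSZ, Z))), add(mul(Z, Z), mul(Z, Z)))
  [3] add(add(S(add(SSZ, Z)), mul(add(Z, SSZ), add(SSSZ, Z))), add(mul(Z, Z), mul(Z, Z)))
  [4] add(S(add(add(SSZ, Z), mul(add(Z, SSZ), add(SSSZ, Z)))), add(mul(Z, Z), mul(Z, Z)))

Answer: after 4 steps: add(S(add(add(SSZ, Z), mul(add(Z, SSZ), add(SSSZ, Z)))), add(mul(Z, Z), mul(Z, Z)))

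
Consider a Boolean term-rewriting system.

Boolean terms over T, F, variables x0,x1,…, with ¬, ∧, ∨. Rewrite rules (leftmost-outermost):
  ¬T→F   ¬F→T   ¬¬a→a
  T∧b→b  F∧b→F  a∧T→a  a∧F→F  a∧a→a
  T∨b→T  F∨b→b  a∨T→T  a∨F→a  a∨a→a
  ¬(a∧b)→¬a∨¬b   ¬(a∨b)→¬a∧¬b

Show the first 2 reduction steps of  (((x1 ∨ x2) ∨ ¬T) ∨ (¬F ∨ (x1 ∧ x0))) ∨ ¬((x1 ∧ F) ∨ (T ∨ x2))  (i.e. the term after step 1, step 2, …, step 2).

  start: (((x1 ∨ x2) ∨ ¬T) ∨ (¬F ∨ (x1 ∧ x0))) ∨ ¬((x1 ∧ F) ∨ (T ∨ x2))
  →1  (((x1 ∨ x2) ∨ F) ∨ (¬F ∨ (x1 ∧ x0))) ∨ ¬((x1 ∧ F) ∨ (T ∨ x2))
  →2  ((x1 ∨ x2) ∨ (¬F ∨ (x1 ∧ x0))) ∨ ¬((x1 ∧ F) ∨ (T ∨ x2))

Answer: after 2 steps: ((x1 ∨ x2) ∨ (¬F ∨ (x1 ∧ x0))) ∨ ¬((x1 ∧ F) ∨ (T ∨ x2))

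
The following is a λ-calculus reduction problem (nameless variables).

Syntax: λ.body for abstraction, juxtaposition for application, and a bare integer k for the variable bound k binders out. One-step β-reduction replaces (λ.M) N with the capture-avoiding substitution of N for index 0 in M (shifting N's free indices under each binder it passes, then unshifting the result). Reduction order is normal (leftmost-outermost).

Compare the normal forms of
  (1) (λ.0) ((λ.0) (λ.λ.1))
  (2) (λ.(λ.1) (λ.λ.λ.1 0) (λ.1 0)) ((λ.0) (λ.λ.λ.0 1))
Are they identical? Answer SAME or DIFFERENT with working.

Term A:
  start: (λ.0) ((λ.0) (λ.λ.1))
  step 1: (λ.0) (λ.λ.1)
  step 2: λ.λ.1

Term B:
  start: (λ.(λ.1) (λ.λ.λ.1 0) (λ.1 0)) ((λ.0) (λ.λ.λ.0 1))
  step 1: (λ.(λ.0) (λ.λ.λ.0 1)) (λ.λ.λ.1 0) (λ.(λ.0) (λ.λ.λ.0 1) 0)
  step 2: (λ.0) (λ.λ.λ.0 1) (λ.(λ.0) (λ.λ.λ.0 1) 0)
  step 3: (λ.λ.λ.0 1) (λ.(λ.0) (λ.λ.λ.0 1) 0)
  step 4: λ.λ.0 1

Answer: DIFFERENT — A ⇓ λ.λ.1, B ⇓ λ.λ.0 1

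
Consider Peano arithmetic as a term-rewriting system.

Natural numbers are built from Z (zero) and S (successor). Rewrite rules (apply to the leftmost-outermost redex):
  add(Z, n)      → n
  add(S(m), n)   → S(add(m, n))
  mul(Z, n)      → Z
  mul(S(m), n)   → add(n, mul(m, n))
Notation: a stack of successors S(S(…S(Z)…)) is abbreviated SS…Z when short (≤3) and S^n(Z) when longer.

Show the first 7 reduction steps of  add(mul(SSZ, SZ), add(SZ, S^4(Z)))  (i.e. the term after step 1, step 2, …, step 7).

  start: add(mul(SSZ, SZ), add(SZ, S^4(Z)))
  →1  add(add(SZ, mul(SZ, SZ)), add(SZ, S^4(Z)))
  →2  add(S(add(Z, mul(SZ, SZ))), add(SZ, S^4(Z)))
  →3  S(add(add(Z, mul(SZ, SZ)), add(SZ, S^4(Z))))
  →4  S(add(mul(SZ, SZ), add(SZ, S^4(Z))))
  →5  S(add(add(SZ, mul(Z, SZ)), add(SZ, S^4(Z))))
  →6  S(add(S(add(Z, mul(Z, SZ))), add(SZ, S^4(Z))))
  →7  S(S(add(add(Z, mul(Z, SZ)), add(SZ, S^4(Z)))))

Answer: after 7 steps: S(S(add(add(Z, mul(Z, SZ)), add(SZ, S^4(Z)))))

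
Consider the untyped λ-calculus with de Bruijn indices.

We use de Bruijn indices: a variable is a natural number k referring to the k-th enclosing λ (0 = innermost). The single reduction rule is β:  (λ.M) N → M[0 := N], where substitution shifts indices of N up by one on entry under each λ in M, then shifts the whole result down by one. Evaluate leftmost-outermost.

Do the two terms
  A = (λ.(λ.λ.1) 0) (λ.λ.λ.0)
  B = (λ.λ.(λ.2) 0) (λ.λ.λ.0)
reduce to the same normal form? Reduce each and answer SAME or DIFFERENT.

Term A:
  start: (λ.(λ.λ.1) 0) (λ.λ.λ.0)
  →1  (λ.λ.1) (λ.λ.λ.0)
  →2  λ.λ.λ.λ.0

Term B:
  start: (λ.λ.(λ.2) 0) (λ.λ.λ.0)
  →1  λ.(λ.λ.λ.λ.0) 0
  →2  λ.λ.λ.λ.0

Answer: SAME — A ⇓ λ.λ.λ.λ.0, B ⇓ λ.λ.λ.λ.0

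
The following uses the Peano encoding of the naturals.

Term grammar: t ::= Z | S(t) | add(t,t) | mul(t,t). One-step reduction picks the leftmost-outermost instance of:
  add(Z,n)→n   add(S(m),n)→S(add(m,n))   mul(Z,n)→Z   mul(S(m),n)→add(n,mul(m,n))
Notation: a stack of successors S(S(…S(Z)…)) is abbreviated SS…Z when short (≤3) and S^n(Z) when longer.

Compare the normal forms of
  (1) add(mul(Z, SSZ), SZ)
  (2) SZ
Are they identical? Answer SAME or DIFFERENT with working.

Term A:
  start: add(mul(Z, SSZ), SZ)
  [1] add(Z, SZ)
  [2] SZ

Term B:
  start: SZ

Answer: SAME — A ⇓ SZ, B ⇓ SZ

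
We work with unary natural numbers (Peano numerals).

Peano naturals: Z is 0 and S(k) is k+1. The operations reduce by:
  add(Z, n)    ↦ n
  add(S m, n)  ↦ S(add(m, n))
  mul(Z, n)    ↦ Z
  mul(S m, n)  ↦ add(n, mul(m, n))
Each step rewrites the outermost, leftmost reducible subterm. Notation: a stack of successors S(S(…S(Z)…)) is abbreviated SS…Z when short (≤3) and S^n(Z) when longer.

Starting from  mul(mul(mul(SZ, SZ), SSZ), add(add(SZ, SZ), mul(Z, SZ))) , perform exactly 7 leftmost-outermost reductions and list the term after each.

Answer: after 7 steps: add(S(add(add(Z, SZ), mul(Z, SZ))), mul(add(SZ, mul(add(Z, mul(Z, SZ)), SSZ)), add(add(SZ, SZ), mul(Z, SZ))))

Working:
  start: mul(mul(mul(SZ, SZ), SSZ), add(add(SZ, SZ), mul(Z, SZ)))
  →1  mul(mul(add(SZ, mul(Z, SZ)), SSZ), add(add(SZ, SZ), mul(Z, SZ)))
  →2  mul(mul(S(add(Z, mul(Z, SZ))), SSZ), add(add(SZ, SZ), mul(Z, SZ)))
  →3  mul(add(SSZ, mul(add(Z, mul(Z, SZ)), SSZ)), add(add(SZ, SZ), mul(Z, SZ)))
  →4  mul(S(add(SZ, mul(add(Z, mul(Z, SZ)), SSZ))), add(add(SZ, SZ), mul(Z, SZ)))
  →5  add(add(add(SZ, SZ), mul(Z, SZ)), mul(add(SZ, mul(add(Z, mul(Z, SZ)), SSZ)), add(add(SZ, SZ), mul(Z, SZ))))
  →6  add(add(S(add(Z, SZ)), mul(Z, SZ)), mul(add(SZ, mul(add(Z, mul(Z, SZ)), SSZ)), add(add(SZ, SZ), mul(Z, SZ))))
  →7  add(S(add(add(Z, SZ), mul(Z, SZ))), mul(add(SZ, mul(add(Z, mul(Z, SZ)), SSZ)), add(add(SZ, SZ), mul(Z, SZ))))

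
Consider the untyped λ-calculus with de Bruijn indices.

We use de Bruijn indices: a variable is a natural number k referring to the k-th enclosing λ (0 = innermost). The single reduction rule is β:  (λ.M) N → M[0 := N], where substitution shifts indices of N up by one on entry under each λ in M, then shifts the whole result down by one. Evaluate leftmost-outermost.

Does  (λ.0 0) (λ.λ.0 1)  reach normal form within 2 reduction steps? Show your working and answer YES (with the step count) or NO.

Answer: YES — reaches normal form λ.0 (λ.λ.0 1) in 2 ≤ 2 steps

Working:
  start: (λ.0 0) (λ.λ.0 1)
  [1] (λ.λ.0 1) (λ.λ.0 1)
  [2] λ.0 (λ.λ.0 1)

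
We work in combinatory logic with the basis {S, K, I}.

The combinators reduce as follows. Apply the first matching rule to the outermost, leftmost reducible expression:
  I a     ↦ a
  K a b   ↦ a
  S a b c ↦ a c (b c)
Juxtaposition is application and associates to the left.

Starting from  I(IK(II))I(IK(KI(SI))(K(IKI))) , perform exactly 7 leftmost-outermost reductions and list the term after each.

  start: I(IK(II))I(IK(KI(SI))(K(IKI)))
  [1] IK(II)I(IK(KI(SI))(K(IKI)))
  [2] K(II)I(IK(KI(SI))(K(IKI)))
  [3] II(IK(KI(SI))(K(IKI)))
  [4] I(IK(KI(SI))(K(IKI)))
  [5] IK(KI(SI))(K(IKI))
  [6] K(KI(SI))(K(IKI))
  [7] KI(SI)

Answer: after 7 steps: KI(SI)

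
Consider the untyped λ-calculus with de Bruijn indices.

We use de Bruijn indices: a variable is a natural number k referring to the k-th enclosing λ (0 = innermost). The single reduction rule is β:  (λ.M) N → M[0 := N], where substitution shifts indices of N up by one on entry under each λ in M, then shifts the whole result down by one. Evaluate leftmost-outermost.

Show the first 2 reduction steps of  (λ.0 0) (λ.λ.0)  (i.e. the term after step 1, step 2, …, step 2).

Answer: after 2 steps: λ.0

Reduction:
  start: (λ.0 0) (λ.λ.0)
  step 1: (λ.λ.0) (λ.λ.0)
  step 2: λ.0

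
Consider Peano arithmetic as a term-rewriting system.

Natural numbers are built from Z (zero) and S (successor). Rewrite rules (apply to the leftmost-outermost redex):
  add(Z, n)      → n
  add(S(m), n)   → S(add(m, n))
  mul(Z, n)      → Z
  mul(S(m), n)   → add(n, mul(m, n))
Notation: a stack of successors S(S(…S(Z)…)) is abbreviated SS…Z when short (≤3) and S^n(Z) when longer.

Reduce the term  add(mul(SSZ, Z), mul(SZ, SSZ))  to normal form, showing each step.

Answer: normal form = SSZ  (in 11 steps)

Reduction:
  start: add(mul(SSZ, Z), mul(SZ, SSZ))
  [1] add(add(Z, mul(SZ, Z)), mul(SZ, SSZ))
  [2] add(mul(SZ, Z), mul(SZ, SSZ))
  [3] add(add(Z, mul(Z, Z)), mul(SZ, SSZ))
  [4] add(mul(Z, Z), mul(SZ, SSZ))
  [5] add(Z, mul(SZ, SSZ))
  [6] mul(SZ, SSZ)
  [7] add(SSZ, mul(Z, SSZ))
  [8] S(add(SZ, mul(Z, SSZ)))
  [9] S(S(add(Z, mul(Z, SSZ))))
  [10] S(S(mul(Z, SSZ)))
  [11] SSZ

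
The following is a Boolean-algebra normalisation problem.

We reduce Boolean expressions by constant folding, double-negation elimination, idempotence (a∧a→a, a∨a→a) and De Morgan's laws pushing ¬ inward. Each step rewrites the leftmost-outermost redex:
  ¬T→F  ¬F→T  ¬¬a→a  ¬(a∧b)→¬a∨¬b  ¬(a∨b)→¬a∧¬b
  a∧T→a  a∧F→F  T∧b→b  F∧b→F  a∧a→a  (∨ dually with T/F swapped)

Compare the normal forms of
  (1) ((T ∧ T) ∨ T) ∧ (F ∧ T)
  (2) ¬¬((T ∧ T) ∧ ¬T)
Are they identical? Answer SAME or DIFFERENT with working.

Answer: SAME — A ⇓ F, B ⇓ F

Working:
Term A:
  start: ((T ∧ T) ∨ T) ∧ (F ∧ T)
  step 1: T ∧ (F ∧ T)
  step 2: F ∧ T
  step 3: F

Term B:
  start: ¬¬((T ∧ T) ∧ ¬T)
  step 1: (T ∧ T) ∧ ¬T
  step 2: T ∧ ¬T
  step 3: ¬T
  step 4: F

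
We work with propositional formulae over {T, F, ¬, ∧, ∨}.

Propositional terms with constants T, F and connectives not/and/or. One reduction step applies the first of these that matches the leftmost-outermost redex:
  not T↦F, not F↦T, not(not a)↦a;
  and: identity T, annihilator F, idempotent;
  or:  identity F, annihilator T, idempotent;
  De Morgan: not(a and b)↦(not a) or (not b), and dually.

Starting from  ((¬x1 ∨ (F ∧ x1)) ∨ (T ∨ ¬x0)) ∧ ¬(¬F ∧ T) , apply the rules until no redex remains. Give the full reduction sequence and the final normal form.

  start: ((¬x1 ∨ (F ∧ x1)) ∨ (T ∨ ¬x0)) ∧ ¬(¬F ∧ T)
  step 1: ((¬x1 ∨ F) ∨ (T ∨ ¬x0)) ∧ ¬(¬F ∧ T)
  step 2: (¬x1 ∨ (T ∨ ¬x0)) ∧ ¬(¬F ∧ T)
  step 3: (¬x1 ∨ T) ∧ ¬(¬F ∧ T)
  step 4: T ∧ ¬(¬F ∧ T)
  step 5: ¬(¬F ∧ T)
  step 6: ¬¬F ∨ ¬T
  step 7: F ∨ ¬T
  step 8: ¬T
  step 9: F

Answer: normal form = F  (in 9 steps)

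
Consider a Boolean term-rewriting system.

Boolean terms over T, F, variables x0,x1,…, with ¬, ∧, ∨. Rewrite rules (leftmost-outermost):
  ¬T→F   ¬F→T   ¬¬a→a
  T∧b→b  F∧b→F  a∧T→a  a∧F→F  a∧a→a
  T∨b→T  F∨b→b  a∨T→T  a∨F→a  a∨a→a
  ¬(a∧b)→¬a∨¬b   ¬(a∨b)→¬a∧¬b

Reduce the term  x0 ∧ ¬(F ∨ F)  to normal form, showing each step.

  start: x0 ∧ ¬(F ∨ F)
  step 1: x0 ∧ (¬F ∧ ¬F)
  step 2: x0 ∧ ¬F
  step 3: x0 ∧ T
  step 4: x0

Answer: normal form = x0  (in 4 steps)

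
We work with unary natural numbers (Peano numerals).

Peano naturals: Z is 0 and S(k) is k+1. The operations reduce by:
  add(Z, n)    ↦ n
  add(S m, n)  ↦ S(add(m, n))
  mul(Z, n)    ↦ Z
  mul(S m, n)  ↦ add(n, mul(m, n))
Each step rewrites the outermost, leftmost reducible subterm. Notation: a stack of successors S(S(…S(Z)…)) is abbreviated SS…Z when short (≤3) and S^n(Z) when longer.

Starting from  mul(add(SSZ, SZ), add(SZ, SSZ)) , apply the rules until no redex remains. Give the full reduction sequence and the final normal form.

Answer: normal form = S^9(Z)  (in 25 steps)

Derivation:
  start: mul(add(SSZ, SZ), add(SZ, SSZ))
  [1] mul(S(add(SZ, SZ)), add(SZ, SSZ))
  [2] add(add(SZ, SSZ), mul(add(SZ, SZ), add(SZ, SSZ)))
  [3] add(S(add(Z, SSZ)), mul(add(SZ, SZ), add(SZ, SSZ)))
  [4] S(add(add(Z, SSZ), mul(add(SZ, SZ), add(SZ, SSZ))))
  [5] S(add(SSZ, mul(add(SZ, SZ), add(SZ, SSZ))))
  [6] S(S(add(SZ, mul(add(SZ, SZ), add(SZ, SSZ)))))
  [7] S(S(S(add(Z, mul(add(SZ, SZ), add(SZ, SSZ))))))
  [8] S(S(S(mul(add(SZ, SZ), add(SZ, SSZ)))))
  [9] S(S(S(mul(S(add(Z, SZ)), add(SZ, SSZ)))))
  [10] S(S(S(add(add(SZ, SSZ), mul(add(Z, SZ), add(SZ, SSZ))))))
  [11] S(S(S(add(S(add(Z, SSZ)), mul(add(Z, SZ), add(SZ, SSZ))))))
  [12] S(S(S(S(add(add(Z, SSZ), mul(add(Z, SZ), add(SZ, SSZ)))))))
  [13] S(S(S(S(add(SSZ, mul(add(Z, SZ), add(SZ, SSZ)))))))
  [14] S(S(S(S(S(add(SZ, mul(add(Z, SZ), add(SZ, SSZ))))))))
  [15] S(S(S(S(S(S(add(Z, mul(add(Z, SZ), add(SZ, SSZ)))))))))
  [16] S(S(S(S(S(S(mul(add(Z, SZ), add(SZ, SSZ))))))))
  [17] S(S(S(S(S(S(mul(SZ, add(SZ, SSZ))))))))
  [18] S(S(S(S(S(S(add(add(SZ, SSZ), mul(Z, add(SZ, SSZ)))))))))
  [19] S(S(S(S(S(S(add(S(add(Z, SSZ)), mul(Z, add(SZ, SSZ)))))))))
  [20] S(S(S(S(S(S(S(add(add(Z, SSZ), mul(Z, add(SZ, SSZ))))))))))
  [21] S(S(S(S(S(S(S(add(SSZ, mul(Z, add(SZ, SSZ))))))))))
  [22] S(S(S(S(S(S(S(S(add(SZ, mul(Z, add(SZ, SSZ)))))))))))
  [23] S(S(S(S(S(S(S(S(S(add(Z, mul(Z, add(SZ, SSZ))))))))))))
  [24] S(S(S(S(S(S(S(S(S(mul(Z, add(SZ, SSZ)))))))))))
  [25] S^9(Z)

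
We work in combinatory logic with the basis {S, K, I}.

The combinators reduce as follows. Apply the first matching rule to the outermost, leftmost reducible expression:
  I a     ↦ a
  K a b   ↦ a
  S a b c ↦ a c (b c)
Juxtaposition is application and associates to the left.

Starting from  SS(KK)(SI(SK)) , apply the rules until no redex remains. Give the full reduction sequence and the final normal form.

  start: SS(KK)(SI(SK))
  [1] S(SI(SK))(KK(SI(SK)))
  [2] S(SI(SK))K

Answer: normal form = S(SI(SK))K  (in 2 steps)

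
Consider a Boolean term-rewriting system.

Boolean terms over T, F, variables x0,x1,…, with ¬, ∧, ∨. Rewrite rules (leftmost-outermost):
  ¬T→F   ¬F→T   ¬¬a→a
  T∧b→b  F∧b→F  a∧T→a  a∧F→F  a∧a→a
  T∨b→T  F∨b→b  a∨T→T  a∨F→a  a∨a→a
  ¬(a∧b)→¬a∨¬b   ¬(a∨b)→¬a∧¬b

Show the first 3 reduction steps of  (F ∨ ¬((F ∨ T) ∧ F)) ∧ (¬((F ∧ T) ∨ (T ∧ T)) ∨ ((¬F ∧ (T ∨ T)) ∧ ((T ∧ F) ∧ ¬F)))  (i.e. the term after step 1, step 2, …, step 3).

Answer: after 3 steps: ((¬F ∧ ¬T) ∨ ¬F) ∧ (¬((F ∧ T) ∨ (T ∧ T)) ∨ ((¬F ∧ (T ∨ T)) ∧ ((T ∧ F) ∧ ¬F)))

Working:
  start: (F ∨ ¬((F ∨ T) ∧ F)) ∧ (¬((F ∧ T) ∨ (T ∧ T)) ∨ ((¬F ∧ (T ∨ T)) ∧ ((T ∧ F) ∧ ¬F)))
  step 1: ¬((F ∨ T) ∧ F) ∧ (¬((F ∧ T) ∨ (T ∧ T)) ∨ ((¬F ∧ (T ∨ T)) ∧ ((T ∧ F) ∧ ¬F)))
  step 2: (¬(F ∨ T) ∨ ¬F) ∧ (¬((F ∧ T) ∨ (T ∧ T)) ∨ ((¬F ∧ (T ∨ T)) ∧ ((T ∧ F) ∧ ¬F)))
  step 3: ((¬F ∧ ¬T) ∨ ¬F) ∧ (¬((F ∧ T) ∨ (T ∧ T)) ∨ ((¬F ∧ (T ∨ T)) ∧ ((T ∧ F) ∧ ¬F)))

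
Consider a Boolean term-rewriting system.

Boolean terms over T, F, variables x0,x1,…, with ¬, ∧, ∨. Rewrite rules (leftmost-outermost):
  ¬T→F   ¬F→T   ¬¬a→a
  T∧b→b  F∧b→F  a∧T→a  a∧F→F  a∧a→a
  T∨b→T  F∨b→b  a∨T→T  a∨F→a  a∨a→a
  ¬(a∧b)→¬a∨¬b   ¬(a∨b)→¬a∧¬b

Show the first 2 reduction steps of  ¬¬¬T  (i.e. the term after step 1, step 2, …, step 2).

  start: ¬¬¬T
  [1] ¬T
  [2] F

Answer: after 2 steps: F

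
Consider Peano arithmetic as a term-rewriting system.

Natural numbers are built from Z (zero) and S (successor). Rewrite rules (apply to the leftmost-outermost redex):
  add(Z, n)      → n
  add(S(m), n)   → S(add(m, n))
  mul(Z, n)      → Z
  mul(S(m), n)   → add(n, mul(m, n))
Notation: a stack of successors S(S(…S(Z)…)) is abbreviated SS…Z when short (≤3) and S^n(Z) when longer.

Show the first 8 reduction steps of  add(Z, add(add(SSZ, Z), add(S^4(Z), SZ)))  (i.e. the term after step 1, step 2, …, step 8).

Answer: after 8 steps: S(S(S(add(SSSZ, SZ))))

Derivation:
  start: add(Z, add(add(SSZ, Z), add(S^4(Z), SZ)))
  step 1: add(add(SSZ, Z), add(S^4(Z), SZ))
  step 2: add(S(add(SZ, Z)), add(S^4(Z), SZ))
  step 3: S(add(add(SZ, Z), add(S^4(Z), SZ)))
  step 4: S(add(S(add(Z, Z)), add(S^4(Z), SZ)))
  step 5: S(S(add(add(Z, Z), add(S^4(Z), SZ))))
  step 6: S(S(add(Z, add(S^4(Z), SZ))))
  step 7: S(S(add(S^4(Z), SZ)))
  step 8: S(S(S(add(SSSZ, SZ))))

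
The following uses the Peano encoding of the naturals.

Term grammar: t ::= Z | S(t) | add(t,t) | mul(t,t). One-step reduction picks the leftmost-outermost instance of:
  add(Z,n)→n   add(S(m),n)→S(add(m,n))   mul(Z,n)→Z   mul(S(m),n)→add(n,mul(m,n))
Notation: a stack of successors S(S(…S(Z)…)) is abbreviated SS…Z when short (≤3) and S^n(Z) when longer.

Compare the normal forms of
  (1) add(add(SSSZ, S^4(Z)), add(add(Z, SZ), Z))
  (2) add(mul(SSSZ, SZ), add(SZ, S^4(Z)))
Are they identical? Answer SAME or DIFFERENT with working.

Answer: SAME — A ⇓ S^8(Z), B ⇓ S^8(Z)

Working:
Term A:
  start: add(add(SSSZ, S^4(Z)), add(add(Z, SZ), Z))
  step 1: add(S(add(SSZ, S^4(Z))), add(add(Z, SZ), Z))
  step 2: S(add(add(SSZ, S^4(Z)), add(add(Z, SZ), Z)))
  step 3: S(add(S(add(SZ, S^4(Z))), add(add(Z, SZ), Z)))
  step 4: S(S(add(add(SZ, S^4(Z)), add(add(Z, SZ), Z))))
  step 5: S(S(add(S(add(Z, S^4(Z))), add(add(Z, SZ), Z))))
  step 6: S(S(S(add(add(Z, S^4(Z)), add(add(Z, SZ), Z)))))
  step 7: S(S(S(add(S^4(Z), add(add(Z, SZ), Z)))))
  step 8: S(S(S(S(add(SSSZ, add(add(Z, SZ), Z))))))
  step 9: S(S(S(S(S(add(SSZ, add(add(Z, SZ), Z)))))))
  step 10: S(S(S(S(S(S(add(SZ, add(add(Z, SZ), Z))))))))
  step 11: S(S(S(S(S(S(S(add(Z, add(add(Z, SZ), Z)))))))))
  step 12: S(S(S(S(S(S(S(add(add(Z, SZ), Z))))))))
  step 13: S(S(S(S(S(S(S(add(SZ, Z))))))))
  step 14: S(S(S(S(S(S(S(S(add(Z, Z)))))))))
  step 15: S^8(Z)

Term B:
  start: add(mul(SSSZ, SZ), add(SZ, S^4(Z)))
  step 1: add(add(SZ, mul(SSZ, SZ)), add(SZ, S^4(Z)))
  step 2: add(S(add(Z, mul(SSZ, SZ))), add(SZ, S^4(Z)))
  step 3: S(add(add(Z, mul(SSZ, SZ)), add(SZ, S^4(Z))))
  step 4: S(add(mul(SSZ, SZ), add(SZ, S^4(Z))))
  step 5: S(add(add(SZ, mul(SZ, SZ)), add(SZ, S^4(Z))))
  step 6: S(add(S(add(Z, mul(SZ, SZ))), add(SZ, S^4(Z))))
  step 7: S(S(add(add(Z, mul(SZ, SZ)), add(SZ, S^4(Z)))))
  step 8: S(S(add(mul(SZ, SZ), add(SZ, S^4(Z)))))
  step 9: S(S(add(add(SZ, mul(Z, SZ)), add(SZ, S^4(Z)))))
  step 10: S(S(add(S(add(Z, mul(Z, SZ))), add(SZ, S^4(Z)))))
  step 11: S(S(S(add(add(Z, mul(Z, SZ)), add(SZ, S^4(Z))))))
  step 12: S(S(S(add(mul(Z, SZ), add(SZ, S^4(Z))))))
  step 13: S(S(S(add(Z, add(SZ, S^4(Z))))))
  step 14: S(S(S(add(SZ, S^4(Z)))))
  step 15: S(S(S(S(add(Z, S^4(Z))))))
  step 16: S^8(Z)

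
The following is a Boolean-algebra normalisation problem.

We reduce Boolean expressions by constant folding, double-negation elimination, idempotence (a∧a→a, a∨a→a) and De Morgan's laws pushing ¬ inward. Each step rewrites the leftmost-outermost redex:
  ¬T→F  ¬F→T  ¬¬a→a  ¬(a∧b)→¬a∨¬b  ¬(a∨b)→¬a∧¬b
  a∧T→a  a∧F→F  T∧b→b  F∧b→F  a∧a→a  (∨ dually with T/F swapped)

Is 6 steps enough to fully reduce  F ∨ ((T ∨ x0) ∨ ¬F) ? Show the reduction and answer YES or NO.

  start: F ∨ ((T ∨ x0) ∨ ¬F)
  →1  (T ∨ x0) ∨ ¬F
  →2  T ∨ ¬F
  →3  T

Answer: YES — reaches normal form T in 3 ≤ 6 steps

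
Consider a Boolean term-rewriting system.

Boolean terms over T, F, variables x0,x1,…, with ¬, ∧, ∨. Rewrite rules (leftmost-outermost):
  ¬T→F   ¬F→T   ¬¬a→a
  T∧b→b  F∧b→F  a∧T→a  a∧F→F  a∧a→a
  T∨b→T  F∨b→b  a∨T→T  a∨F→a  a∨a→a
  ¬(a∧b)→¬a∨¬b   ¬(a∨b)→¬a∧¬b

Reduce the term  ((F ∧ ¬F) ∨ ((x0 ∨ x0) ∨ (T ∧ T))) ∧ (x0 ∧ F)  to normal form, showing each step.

  start: ((F ∧ ¬F) ∨ ((x0 ∨ x0) ∨ (T ∧ T))) ∧ (x0 ∧ F)
  [1] (F ∨ ((x0 ∨ x0) ∨ (T ∧ T))) ∧ (x0 ∧ F)
  [2] ((x0 ∨ x0) ∨ (T ∧ T)) ∧ (x0 ∧ F)
  [3] (x0 ∨ (T ∧ T)) ∧ (x0 ∧ F)
  [4] (x0 ∨ T) ∧ (x0 ∧ F)
  [5] T ∧ (x0 ∧ F)
  [6] x0 ∧ F
  [7] F

Answer: normal form = F  (in 7 steps)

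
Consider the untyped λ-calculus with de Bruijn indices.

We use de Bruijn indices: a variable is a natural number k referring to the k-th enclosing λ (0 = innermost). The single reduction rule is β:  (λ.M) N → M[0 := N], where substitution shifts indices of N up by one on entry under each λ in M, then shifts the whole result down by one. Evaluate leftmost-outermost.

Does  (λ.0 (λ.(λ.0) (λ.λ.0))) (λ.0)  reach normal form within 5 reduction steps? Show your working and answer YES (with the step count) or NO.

  start: (λ.0 (λ.(λ.0) (λ.λ.0))) (λ.0)
  step 1: (λ.0) (λ.(λ.0) (λ.λ.0))
  step 2: λ.(λ.0) (λ.λ.0)
  step 3: λ.λ.λ.0

Answer: YES — reaches normal form λ.λ.λ.0 in 3 ≤ 5 steps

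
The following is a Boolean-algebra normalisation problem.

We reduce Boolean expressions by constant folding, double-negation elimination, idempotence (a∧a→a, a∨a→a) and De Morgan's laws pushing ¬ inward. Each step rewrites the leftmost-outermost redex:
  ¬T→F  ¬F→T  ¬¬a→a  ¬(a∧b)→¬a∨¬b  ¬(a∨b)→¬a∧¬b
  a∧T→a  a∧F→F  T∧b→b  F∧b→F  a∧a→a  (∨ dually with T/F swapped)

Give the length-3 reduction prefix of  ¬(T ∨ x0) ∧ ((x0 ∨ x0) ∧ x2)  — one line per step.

  start: ¬(T ∨ x0) ∧ ((x0 ∨ x0) ∧ x2)
  step 1: (¬T ∧ ¬x0) ∧ ((x0 ∨ x0) ∧ x2)
  step 2: (F ∧ ¬x0) ∧ ((x0 ∨ x0) ∧ x2)
  step 3: F ∧ ((x0 ∨ x0) ∧ x2)

Answer: after 3 steps: F ∧ ((x0 ∨ x0) ∧ x2)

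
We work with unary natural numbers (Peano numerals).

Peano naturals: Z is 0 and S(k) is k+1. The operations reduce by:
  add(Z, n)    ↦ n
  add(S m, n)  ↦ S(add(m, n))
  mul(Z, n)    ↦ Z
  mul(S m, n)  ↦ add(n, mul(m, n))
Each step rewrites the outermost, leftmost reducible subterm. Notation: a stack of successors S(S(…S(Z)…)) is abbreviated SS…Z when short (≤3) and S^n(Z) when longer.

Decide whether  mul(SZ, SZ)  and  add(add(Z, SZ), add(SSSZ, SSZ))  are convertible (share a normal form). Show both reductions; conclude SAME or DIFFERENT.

Answer: DIFFERENT — A ⇓ SZ, B ⇓ S^6(Z)

Reduction:
Term A:
  start: mul(SZ, SZ)
  [1] add(SZ, mul(Z, SZ))
  [2] S(add(Z, mul(Z, SZ)))
  [3] S(mul(Z, SZ))
  [4] SZ

Term B:
  start: add(add(Z, SZ), add(SSSZ, SSZ))
  [1] add(SZ, add(SSSZ, SSZ))
  [2] S(add(Z, add(SSSZ, SSZ)))
  [3] S(add(SSSZ, SSZ))
  [4] S(S(add(SSZ, SSZ)))
  [5] S(S(S(add(SZ, SSZ))))
  [6] S(S(S(S(add(Z, SSZ)))))
  [7] S^6(Z)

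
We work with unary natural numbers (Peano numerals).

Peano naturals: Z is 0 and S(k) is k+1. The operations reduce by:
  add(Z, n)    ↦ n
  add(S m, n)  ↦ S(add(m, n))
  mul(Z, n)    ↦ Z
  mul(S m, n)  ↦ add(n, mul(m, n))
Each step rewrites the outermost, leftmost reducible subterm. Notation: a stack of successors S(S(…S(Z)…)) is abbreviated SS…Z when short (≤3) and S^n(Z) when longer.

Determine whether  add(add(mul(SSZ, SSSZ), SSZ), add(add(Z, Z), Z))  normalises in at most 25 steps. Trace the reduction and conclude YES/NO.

  start: add(add(mul(SSZ, SSSZ), SSZ), add(add(Z, Z), Z))
  step 1: add(add(add(SSSZ, mul(SZ, SSSZ)), SSZ), add(add(Z, Z), Z))
  step 2: add(add(S(add(SSZ, mul(SZ, SSSZ))), SSZ), add(add(Z, Z), Z))
  step 3: add(S(add(add(SSZ, mul(SZ, SSSZ)), SSZ)), add(add(Z, Z), Z))
  step 4: S(add(add(add(SSZ, mul(SZ, SSSZ)), SSZ), add(add(Z, Z), Z)))
  step 5: S(add(add(S(add(SZ, mul(SZ, SSSZ))), SSZ), add(add(Z, Z), Z)))
  step 6: S(add(S(add(add(SZ, mul(SZ, SSSZ)), SSZ)), add(add(Z, Z), Z)))
  step 7: S(S(add(add(add(SZ, mul(SZ, SSSZ)), SSZ), add(add(Z, Z), Z))))
  step 8: S(S(add(add(S(add(Z, mul(SZ, SSSZ))), SSZ), add(add(Z, Z), Z))))
  step 9: S(S(add(S(add(add(Z, mul(SZ, SSSZ)), SSZ)), add(add(Z, Z), Z))))
  step 10: S(S(S(add(add(add(Z, mul(SZ, SSSZ)), SSZ), add(add(Z, Z), Z)))))
  step 11: S(S(S(add(add(mul(SZ, SSSZ), SSZ), add(add(Z, Z), Z)))))
  step 12: S(S(S(add(add(add(SSSZ, mul(Z, SSSZ)), SSZ), add(add(Z, Z), Z)))))
  step 13: S(S(S(add(add(S(add(SSZ, mul(Z, SSSZ))), SSZ), add(add(Z, Z), Z)))))
  step 14: S(S(S(add(S(add(add(SSZ, mul(Z, SSSZ)), SSZ)), add(add(Z, Z), Z)))))
  step 15: S(S(S(S(add(add(add(SSZ, mul(Z, SSSZ)), SSZ), add(add(Z, Z), Z))))))
  step 16: S(S(S(S(add(add(S(add(SZ, mul(Z, SSSZ))), SSZ), add(add(Z, Z), Z))))))
  step 17: S(S(S(S(add(S(add(add(SZ, mul(Z, SSSZ)), SSZ)), add(add(Z, Z), Z))))))
  step 18: S(S(S(S(S(add(add(add(SZ, mul(Z, SSSZ)), SSZ), add(add(Z, Z), Z)))))))
  step 19: S(S(S(S(S(add(add(S(add(Z, mul(Z, SSSZ))), SSZ), add(add(Z, Z), Z)))))))
  step 20: S(S(S(S(S(add(S(add(add(Z, mul(Z, SSSZ)), SSZ)), add(add(Z, Z), Z)))))))
  step 21: S(S(S(S(S(S(add(add(add(Z, mul(Z, SSSZ)), SSZ), add(add(Z, Z), Z))))))))
  step 22: S(S(S(S(S(S(add(add(mul(Z, SSSZ), SSZ), add(add(Z, Z), Z))))))))
  step 23: S(S(S(S(S(S(add(add(Z, SSZ), add(add(Z, Z), Z))))))))
  step 24: S(S(S(S(S(S(add(SSZ, add(add(Z, Z), Z))))))))
  step 25: S(S(S(S(S(S(S(add(SZ, add(add(Z, Z), Z)))))))))

Answer: NO — after 25 steps the term is S(S(S(S(S(S(S(add(SZ, add(add(Z, Z), Z))))))))), not yet normal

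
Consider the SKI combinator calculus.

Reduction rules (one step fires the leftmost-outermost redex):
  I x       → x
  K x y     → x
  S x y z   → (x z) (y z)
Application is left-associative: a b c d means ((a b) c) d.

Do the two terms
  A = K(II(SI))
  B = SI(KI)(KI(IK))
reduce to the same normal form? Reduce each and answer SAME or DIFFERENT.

Term A:
  start: K(II(SI))
  step 1: K(I(SI))
  step 2: K(SI)

Term B:
  start: SI(KI)(KI(IK))
  step 1: I(KI(IK))(KI(KI(IK)))
  step 2: KI(IK)(KI(KI(IK)))
  step 3: I(KI(KI(IK)))
  step 4: KI(KI(IK))
  step 5: I

Answer: DIFFERENT — A ⇓ K(SI), B ⇓ I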